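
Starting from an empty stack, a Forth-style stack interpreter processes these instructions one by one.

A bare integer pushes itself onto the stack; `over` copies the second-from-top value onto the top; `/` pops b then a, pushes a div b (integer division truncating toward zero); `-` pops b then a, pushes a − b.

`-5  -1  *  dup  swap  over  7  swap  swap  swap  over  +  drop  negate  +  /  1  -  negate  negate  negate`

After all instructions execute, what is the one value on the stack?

-5      [-5]
-1      [-5, -1]
*       [5]
dup     [5, 5]
swap    [5, 5]
over    [5, 5, 5]
7       [5, 5, 5, 7]
swap    [5, 5, 7, 5]
swap    [5, 5, 5, 7]
swap    [5, 5, 7, 5]
over    [5, 5, 7, 5, 7]
+       [5, 5, 7, 12]
drop    [5, 5, 7]
negate  [5, 5, -7]
+       [5, -2]
/       [-2]
1       [-2, 1]
-       [-3]
negate  [3]
negate  [-3]
negate  [3]

3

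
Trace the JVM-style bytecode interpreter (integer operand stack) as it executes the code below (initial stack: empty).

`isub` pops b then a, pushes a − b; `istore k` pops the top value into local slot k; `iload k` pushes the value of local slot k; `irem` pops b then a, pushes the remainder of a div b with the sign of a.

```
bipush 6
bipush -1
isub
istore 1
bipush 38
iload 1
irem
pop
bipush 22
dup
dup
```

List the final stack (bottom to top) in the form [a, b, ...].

[22, 22, 22]

bipush 6   6
bipush -1  6 -1
isub       7
istore 1   (empty)
bipush 38  38
iload 1    38 7
irem       3
pop        (empty)
bipush 22  22
dup        22 22
dup        22 22 22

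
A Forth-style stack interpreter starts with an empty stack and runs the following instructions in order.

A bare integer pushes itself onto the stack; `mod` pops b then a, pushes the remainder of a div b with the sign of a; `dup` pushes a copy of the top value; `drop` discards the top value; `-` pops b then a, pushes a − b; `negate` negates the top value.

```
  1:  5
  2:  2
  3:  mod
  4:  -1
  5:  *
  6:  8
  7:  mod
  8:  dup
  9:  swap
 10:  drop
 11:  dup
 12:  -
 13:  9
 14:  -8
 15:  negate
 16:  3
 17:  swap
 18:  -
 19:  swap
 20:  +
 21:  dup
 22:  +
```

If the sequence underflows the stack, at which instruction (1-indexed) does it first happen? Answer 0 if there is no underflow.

5      -> 5
2      -> 5 2
mod    -> 1
-1     -> 1 -1
*      -> -1
8      -> -1 8
mod    -> -1
dup    -> -1 -1
swap   -> -1 -1
drop   -> -1
dup    -> -1 -1
-      -> 0
9      -> 0 9
-8     -> 0 9 -8
negate -> 0 9 8
3      -> 0 9 8 3
swap   -> 0 9 3 8
-      -> 0 9 -5
swap   -> 0 -5 9
+      -> 0 4
dup    -> 0 4 4
+      -> 0 8

0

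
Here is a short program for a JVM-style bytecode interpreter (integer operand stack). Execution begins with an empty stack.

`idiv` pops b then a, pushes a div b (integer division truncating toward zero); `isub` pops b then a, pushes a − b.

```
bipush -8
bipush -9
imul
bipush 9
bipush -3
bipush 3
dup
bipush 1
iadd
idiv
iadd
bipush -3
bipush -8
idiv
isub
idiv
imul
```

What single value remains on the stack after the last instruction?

bipush -8 → [-8]
bipush -9 → [-8, -9]
imul      → [72]
bipush 9  → [72, 9]
bipush -3 → [72, 9, -3]
bipush 3  → [72, 9, -3, 3]
dup       → [72, 9, -3, 3, 3]
bipush 1  → [72, 9, -3, 3, 3, 1]
iadd      → [72, 9, -3, 3, 4]
idiv      → [72, 9, -3, 0]
iadd      → [72, 9, -3]
bipush -3 → [72, 9, -3, -3]
bipush -8 → [72, 9, -3, -3, -8]
idiv      → [72, 9, -3, 0]
isub      → [72, 9, -3]
idiv      → [72, -3]
imul      → [-216]

-216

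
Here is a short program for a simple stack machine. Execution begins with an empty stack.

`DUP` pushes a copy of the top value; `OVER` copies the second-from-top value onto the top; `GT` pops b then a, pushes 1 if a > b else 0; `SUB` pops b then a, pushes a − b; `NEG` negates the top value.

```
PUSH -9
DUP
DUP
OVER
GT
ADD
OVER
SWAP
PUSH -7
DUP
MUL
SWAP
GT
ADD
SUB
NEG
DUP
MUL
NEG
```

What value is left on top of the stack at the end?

PUSH -9 → [-9]
DUP     → [-9, -9]
DUP     → [-9, -9, -9]
OVER    → [-9, -9, -9, -9]
GT      → [-9, -9, 0]
ADD     → [-9, -9]
OVER    → [-9, -9, -9]
SWAP    → [-9, -9, -9]
PUSH -7 → [-9, -9, -9, -7]
DUP     → [-9, -9, -9, -7, -7]
MUL     → [-9, -9, -9, 49]
SWAP    → [-9, -9, 49, -9]
GT      → [-9, -9, 1]
ADD     → [-9, -8]
SUB     → [-1]
NEG     → [1]
DUP     → [1, 1]
MUL     → [1]
NEG     → [-1]

-1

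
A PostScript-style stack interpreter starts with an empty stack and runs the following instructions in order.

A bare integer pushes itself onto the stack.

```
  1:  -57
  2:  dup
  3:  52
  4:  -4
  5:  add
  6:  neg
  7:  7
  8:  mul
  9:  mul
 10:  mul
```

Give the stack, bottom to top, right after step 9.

[-57, 19152]

-57  [-57]
dup  [-57, -57]
52   [-57, -57, 52]
-4   [-57, -57, 52, -4]
add  [-57, -57, 48]
neg  [-57, -57, -48]
7    [-57, -57, -48, 7]
mul  [-57, -57, -336]
mul  [-57, 19152]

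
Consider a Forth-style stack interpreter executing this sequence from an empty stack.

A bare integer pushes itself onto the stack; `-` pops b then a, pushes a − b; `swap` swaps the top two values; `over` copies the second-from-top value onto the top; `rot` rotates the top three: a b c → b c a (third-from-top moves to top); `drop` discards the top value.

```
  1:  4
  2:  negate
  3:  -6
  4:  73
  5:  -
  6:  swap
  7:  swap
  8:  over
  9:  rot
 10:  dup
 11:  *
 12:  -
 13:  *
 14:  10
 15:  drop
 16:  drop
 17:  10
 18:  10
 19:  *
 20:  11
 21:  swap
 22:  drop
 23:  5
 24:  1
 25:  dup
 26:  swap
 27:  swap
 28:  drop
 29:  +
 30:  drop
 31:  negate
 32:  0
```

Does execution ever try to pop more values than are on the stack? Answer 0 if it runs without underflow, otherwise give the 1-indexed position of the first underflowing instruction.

0

4       [4]
negate  [-4]
-6      [-4, -6]
73      [-4, -6, 73]
-       [-4, -79]
swap    [-79, -4]
swap    [-4, -79]
over    [-4, -79, -4]
rot     [-79, -4, -4]
dup     [-79, -4, -4, -4]
*       [-79, -4, 16]
-       [-79, -20]
*       [1580]
10      [1580, 10]
drop    [1580]
drop    []
10      [10]
10      [10, 10]
*       [100]
11      [100, 11]
swap    [11, 100]
drop    [11]
5       [11, 5]
1       [11, 5, 1]
dup     [11, 5, 1, 1]
swap    [11, 5, 1, 1]
swap    [11, 5, 1, 1]
drop    [11, 5, 1]
+       [11, 6]
drop    [11]
negate  [-11]
0       [-11, 0]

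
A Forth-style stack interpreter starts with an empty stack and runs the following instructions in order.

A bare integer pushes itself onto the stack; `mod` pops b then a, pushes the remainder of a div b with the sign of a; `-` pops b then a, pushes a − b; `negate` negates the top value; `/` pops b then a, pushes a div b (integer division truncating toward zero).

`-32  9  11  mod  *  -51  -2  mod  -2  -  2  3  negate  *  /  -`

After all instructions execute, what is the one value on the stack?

-32    -> [-32]
9      -> [-32, 9]
11     -> [-32, 9, 11]
mod    -> [-32, 9]
*      -> [-288]
-51    -> [-288, -51]
-2     -> [-288, -51, -2]
mod    -> [-288, -1]
-2     -> [-288, -1, -2]
-      -> [-288, 1]
2      -> [-288, 1, 2]
3      -> [-288, 1, 2, 3]
negate -> [-288, 1, 2, -3]
*      -> [-288, 1, -6]
/      -> [-288, 0]
-      -> [-288]

-288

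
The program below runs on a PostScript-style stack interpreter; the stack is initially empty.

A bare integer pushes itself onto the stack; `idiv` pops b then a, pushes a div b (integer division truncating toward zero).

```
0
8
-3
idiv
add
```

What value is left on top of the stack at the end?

0     [0]
8     [0, 8]
-3    [0, 8, -3]
idiv  [0, -2]
add   [-2]

-2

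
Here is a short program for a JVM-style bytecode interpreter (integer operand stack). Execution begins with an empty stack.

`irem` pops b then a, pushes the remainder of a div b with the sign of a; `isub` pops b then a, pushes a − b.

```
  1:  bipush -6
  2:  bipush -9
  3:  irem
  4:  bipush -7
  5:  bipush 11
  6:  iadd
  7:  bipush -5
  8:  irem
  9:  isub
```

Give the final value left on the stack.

-10

bipush -6  [-6]
bipush -9  [-6, -9]
irem       [-6]
bipush -7  [-6, -7]
bipush 11  [-6, -7, 11]
iadd       [-6, 4]
bipush -5  [-6, 4, -5]
irem       [-6, 4]
isub       [-10]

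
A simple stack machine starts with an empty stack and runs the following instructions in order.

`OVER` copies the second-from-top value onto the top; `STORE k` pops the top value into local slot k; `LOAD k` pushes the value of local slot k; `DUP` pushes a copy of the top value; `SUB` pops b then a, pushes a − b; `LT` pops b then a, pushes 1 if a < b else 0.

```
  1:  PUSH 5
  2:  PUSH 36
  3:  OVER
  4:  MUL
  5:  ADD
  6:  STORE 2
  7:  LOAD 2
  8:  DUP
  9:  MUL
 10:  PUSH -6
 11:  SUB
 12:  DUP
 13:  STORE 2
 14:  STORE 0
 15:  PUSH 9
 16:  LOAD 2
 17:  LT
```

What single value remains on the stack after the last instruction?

PUSH 5   5
PUSH 36  5 36
OVER     5 36 5
MUL      5 180
ADD      185
STORE 2  (empty)
LOAD 2   185
DUP      185 185
MUL      34225
PUSH -6  34225 -6
SUB      34231
DUP      34231 34231
STORE 2  34231
STORE 0  (empty)
PUSH 9   9
LOAD 2   9 34231
LT       1

1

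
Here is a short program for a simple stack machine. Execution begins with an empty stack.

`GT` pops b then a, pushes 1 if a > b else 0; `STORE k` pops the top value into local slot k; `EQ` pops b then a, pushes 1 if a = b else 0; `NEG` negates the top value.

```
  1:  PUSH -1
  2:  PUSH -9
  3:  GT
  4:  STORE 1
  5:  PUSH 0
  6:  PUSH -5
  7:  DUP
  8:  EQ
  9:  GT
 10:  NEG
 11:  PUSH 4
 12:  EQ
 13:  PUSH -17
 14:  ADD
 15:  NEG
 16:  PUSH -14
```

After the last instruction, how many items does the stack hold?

PUSH -1  : -1
PUSH -9  : -1 -9
GT       : 1
STORE 1  : (empty)
PUSH 0   : 0
PUSH -5  : 0 -5
DUP      : 0 -5 -5
EQ       : 0 1
GT       : 0
NEG      : 0
PUSH 4   : 0 4
EQ       : 0
PUSH -17 : 0 -17
ADD      : -17
NEG      : 17
PUSH -14 : 17 -14

2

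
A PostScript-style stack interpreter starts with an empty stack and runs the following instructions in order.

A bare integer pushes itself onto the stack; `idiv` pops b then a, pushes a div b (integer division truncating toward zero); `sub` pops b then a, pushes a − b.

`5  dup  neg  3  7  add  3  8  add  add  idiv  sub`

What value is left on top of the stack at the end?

5    → 5
dup  → 5 5
neg  → 5 -5
3    → 5 -5 3
7    → 5 -5 3 7
add  → 5 -5 10
3    → 5 -5 10 3
8    → 5 -5 10 3 8
add  → 5 -5 10 11
add  → 5 -5 21
idiv → 5 0
sub  → 5

5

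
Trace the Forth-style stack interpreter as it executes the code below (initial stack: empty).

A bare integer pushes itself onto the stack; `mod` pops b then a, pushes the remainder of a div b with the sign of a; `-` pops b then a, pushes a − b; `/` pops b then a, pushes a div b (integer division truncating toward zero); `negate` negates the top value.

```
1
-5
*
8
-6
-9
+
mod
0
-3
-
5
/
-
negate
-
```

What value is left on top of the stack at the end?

1      -> 1
-5     -> 1 -5
*      -> -5
8      -> -5 8
-6     -> -5 8 -6
-9     -> -5 8 -6 -9
+      -> -5 8 -15
mod    -> -5 8
0      -> -5 8 0
-3     -> -5 8 0 -3
-      -> -5 8 3
5      -> -5 8 3 5
/      -> -5 8 0
-      -> -5 8
negate -> -5 -8
-      -> 3

3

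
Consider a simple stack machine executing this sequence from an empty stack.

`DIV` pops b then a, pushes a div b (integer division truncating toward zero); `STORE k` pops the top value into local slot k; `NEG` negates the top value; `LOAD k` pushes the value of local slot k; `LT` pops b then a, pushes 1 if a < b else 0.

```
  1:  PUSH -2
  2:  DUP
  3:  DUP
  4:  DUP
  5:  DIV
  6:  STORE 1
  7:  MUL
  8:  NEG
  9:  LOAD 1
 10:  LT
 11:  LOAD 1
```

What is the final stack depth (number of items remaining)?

2

PUSH -2 -> -2
DUP     -> -2 -2
DUP     -> -2 -2 -2
DUP     -> -2 -2 -2 -2
DIV     -> -2 -2 1
STORE 1 -> -2 -2
MUL     -> 4
NEG     -> -4
LOAD 1  -> -4 1
LT      -> 1
LOAD 1  -> 1 1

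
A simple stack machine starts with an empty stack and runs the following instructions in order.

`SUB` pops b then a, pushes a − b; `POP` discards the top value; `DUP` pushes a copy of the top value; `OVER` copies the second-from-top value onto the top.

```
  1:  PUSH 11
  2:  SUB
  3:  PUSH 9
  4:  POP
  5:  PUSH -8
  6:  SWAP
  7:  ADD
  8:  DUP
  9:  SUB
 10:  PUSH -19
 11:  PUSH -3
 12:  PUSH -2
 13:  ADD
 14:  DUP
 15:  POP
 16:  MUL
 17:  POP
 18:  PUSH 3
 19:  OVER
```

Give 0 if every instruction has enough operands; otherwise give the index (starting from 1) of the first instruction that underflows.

PUSH 11  [11]
SUB  — needs 2 operands, stack has 1 → underflow

2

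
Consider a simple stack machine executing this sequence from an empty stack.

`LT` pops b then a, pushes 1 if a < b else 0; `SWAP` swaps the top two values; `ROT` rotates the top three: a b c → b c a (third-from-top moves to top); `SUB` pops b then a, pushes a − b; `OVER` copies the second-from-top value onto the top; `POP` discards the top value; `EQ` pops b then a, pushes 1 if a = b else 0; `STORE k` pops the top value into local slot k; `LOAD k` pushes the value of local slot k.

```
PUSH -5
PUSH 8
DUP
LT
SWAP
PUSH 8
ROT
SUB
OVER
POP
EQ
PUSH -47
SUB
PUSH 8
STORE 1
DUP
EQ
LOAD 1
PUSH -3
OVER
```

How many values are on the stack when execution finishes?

PUSH -5   -5
PUSH 8    -5 8
DUP       -5 8 8
LT        -5 0
SWAP      0 -5
PUSH 8    0 -5 8
ROT       -5 8 0
SUB       -5 8
OVER      -5 8 -5
POP       -5 8
EQ        0
PUSH -47  0 -47
SUB       47
PUSH 8    47 8
STORE 1   47
DUP       47 47
EQ        1
LOAD 1    1 8
PUSH -3   1 8 -3
OVER      1 8 -3 8

4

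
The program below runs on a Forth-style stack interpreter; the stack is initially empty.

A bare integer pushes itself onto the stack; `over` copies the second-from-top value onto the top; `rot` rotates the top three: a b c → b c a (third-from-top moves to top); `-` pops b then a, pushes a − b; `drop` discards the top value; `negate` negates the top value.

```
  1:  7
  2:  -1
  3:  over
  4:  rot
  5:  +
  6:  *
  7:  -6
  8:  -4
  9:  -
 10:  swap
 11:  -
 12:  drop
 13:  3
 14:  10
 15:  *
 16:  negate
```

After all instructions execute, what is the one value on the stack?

-30

7      → 7
-1     → 7 -1
over   → 7 -1 7
rot    → -1 7 7
+      → -1 14
*      → -14
-6     → -14 -6
-4     → -14 -6 -4
-      → -14 -2
swap   → -2 -14
-      → 12
drop   → (empty)
3      → 3
10     → 3 10
*      → 30
negate → -30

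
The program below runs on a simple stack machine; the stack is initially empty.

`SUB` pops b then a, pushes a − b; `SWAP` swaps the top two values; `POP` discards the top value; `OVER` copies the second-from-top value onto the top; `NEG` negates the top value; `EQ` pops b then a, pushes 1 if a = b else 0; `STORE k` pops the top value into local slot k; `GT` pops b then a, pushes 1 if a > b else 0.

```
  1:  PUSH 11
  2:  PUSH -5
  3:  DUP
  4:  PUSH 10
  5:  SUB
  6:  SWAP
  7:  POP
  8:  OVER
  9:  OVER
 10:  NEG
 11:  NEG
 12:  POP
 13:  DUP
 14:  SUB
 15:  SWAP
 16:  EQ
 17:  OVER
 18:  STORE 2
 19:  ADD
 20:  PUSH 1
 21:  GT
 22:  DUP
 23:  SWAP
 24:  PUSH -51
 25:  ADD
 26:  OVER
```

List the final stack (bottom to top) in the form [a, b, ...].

PUSH 11   [11]
PUSH -5   [11, -5]
DUP       [11, -5, -5]
PUSH 10   [11, -5, -5, 10]
SUB       [11, -5, -15]
SWAP      [11, -15, -5]
POP       [11, -15]
OVER      [11, -15, 11]
OVER      [11, -15, 11, -15]
NEG       [11, -15, 11, 15]
NEG       [11, -15, 11, -15]
POP       [11, -15, 11]
DUP       [11, -15, 11, 11]
SUB       [11, -15, 0]
SWAP      [11, 0, -15]
EQ        [11, 0]
OVER      [11, 0, 11]
STORE 2   [11, 0]
ADD       [11]
PUSH 1    [11, 1]
GT        [1]
DUP       [1, 1]
SWAP      [1, 1]
PUSH -51  [1, 1, -51]
ADD       [1, -50]
OVER      [1, -50, 1]

[1, -50, 1]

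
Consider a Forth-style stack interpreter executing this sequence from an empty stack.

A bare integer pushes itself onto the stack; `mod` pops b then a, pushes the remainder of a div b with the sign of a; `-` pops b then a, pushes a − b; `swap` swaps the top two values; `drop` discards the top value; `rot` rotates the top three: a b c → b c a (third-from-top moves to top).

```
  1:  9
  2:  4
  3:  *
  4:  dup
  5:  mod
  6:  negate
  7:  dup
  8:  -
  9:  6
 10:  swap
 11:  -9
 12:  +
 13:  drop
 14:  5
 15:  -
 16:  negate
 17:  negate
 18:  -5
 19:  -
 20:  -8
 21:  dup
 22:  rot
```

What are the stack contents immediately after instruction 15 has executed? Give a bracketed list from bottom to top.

9      → [9]
4      → [9, 4]
*      → [36]
dup    → [36, 36]
mod    → [0]
negate → [0]
dup    → [0, 0]
-      → [0]
6      → [0, 6]
swap   → [6, 0]
-9     → [6, 0, -9]
+      → [6, -9]
drop   → [6]
5      → [6, 5]
-      → [1]

[1]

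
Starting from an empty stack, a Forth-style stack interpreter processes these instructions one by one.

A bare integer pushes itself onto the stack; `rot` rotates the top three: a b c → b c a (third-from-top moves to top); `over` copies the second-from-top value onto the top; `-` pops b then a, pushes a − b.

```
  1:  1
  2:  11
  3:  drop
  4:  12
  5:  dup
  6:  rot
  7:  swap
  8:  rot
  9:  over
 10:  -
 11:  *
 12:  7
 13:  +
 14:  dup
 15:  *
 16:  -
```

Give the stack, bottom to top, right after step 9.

[1, 12, 12, 12]

1    : 1
11   : 1 11
drop : 1
12   : 1 12
dup  : 1 12 12
rot  : 12 12 1
swap : 12 1 12
rot  : 1 12 12
over : 1 12 12 12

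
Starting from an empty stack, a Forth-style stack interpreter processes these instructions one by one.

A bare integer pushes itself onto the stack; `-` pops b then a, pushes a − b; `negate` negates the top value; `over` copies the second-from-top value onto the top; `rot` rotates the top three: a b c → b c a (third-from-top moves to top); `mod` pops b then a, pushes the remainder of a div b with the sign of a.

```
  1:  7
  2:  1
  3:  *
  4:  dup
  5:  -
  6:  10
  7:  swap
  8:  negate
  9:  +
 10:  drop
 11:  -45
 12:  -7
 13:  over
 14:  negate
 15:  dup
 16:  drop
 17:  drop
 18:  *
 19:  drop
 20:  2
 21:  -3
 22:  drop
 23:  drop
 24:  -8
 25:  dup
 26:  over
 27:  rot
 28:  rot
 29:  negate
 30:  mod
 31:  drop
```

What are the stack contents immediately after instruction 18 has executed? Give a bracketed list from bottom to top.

7      -> [7]
1      -> [7, 1]
*      -> [7]
dup    -> [7, 7]
-      -> [0]
10     -> [0, 10]
swap   -> [10, 0]
negate -> [10, 0]
+      -> [10]
drop   -> []
-45    -> [-45]
-7     -> [-45, -7]
over   -> [-45, -7, -45]
negate -> [-45, -7, 45]
dup    -> [-45, -7, 45, 45]
drop   -> [-45, -7, 45]
drop   -> [-45, -7]
*      -> [315]

[315]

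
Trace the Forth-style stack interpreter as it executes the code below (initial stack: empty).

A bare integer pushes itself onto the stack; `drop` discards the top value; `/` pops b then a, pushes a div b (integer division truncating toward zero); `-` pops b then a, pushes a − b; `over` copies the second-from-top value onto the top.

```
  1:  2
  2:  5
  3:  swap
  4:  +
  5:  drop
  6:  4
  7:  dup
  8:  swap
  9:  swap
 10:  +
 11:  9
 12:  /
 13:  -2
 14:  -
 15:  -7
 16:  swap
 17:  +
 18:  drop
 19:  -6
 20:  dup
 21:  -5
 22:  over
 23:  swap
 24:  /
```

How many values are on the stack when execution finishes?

3

2    : 2
5    : 2 5
swap : 5 2
+    : 7
drop : (empty)
4    : 4
dup  : 4 4
swap : 4 4
swap : 4 4
+    : 8
9    : 8 9
/    : 0
-2   : 0 -2
-    : 2
-7   : 2 -7
swap : -7 2
+    : -5
drop : (empty)
-6   : -6
dup  : -6 -6
-5   : -6 -6 -5
over : -6 -6 -5 -6
swap : -6 -6 -6 -5
/    : -6 -6 1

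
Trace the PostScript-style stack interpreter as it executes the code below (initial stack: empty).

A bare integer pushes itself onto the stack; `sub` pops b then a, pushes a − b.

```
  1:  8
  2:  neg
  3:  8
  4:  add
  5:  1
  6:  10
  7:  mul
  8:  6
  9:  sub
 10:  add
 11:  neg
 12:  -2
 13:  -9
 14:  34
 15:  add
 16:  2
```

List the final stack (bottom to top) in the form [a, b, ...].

[-4, -2, 25, 2]

8   -> [8]
neg -> [-8]
8   -> [-8, 8]
add -> [0]
1   -> [0, 1]
10  -> [0, 1, 10]
mul -> [0, 10]
6   -> [0, 10, 6]
sub -> [0, 4]
add -> [4]
neg -> [-4]
-2  -> [-4, -2]
-9  -> [-4, -2, -9]
34  -> [-4, -2, -9, 34]
add -> [-4, -2, 25]
2   -> [-4, -2, 25, 2]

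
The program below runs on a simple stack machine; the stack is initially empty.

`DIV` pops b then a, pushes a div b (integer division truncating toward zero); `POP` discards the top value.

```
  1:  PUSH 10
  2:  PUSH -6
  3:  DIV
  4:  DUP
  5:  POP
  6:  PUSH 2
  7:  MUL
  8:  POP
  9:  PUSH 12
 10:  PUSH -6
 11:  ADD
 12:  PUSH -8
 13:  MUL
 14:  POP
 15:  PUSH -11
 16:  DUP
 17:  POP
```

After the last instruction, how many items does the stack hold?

1

PUSH 10  -> [10]
PUSH -6  -> [10, -6]
DIV      -> [-1]
DUP      -> [-1, -1]
POP      -> [-1]
PUSH 2   -> [-1, 2]
MUL      -> [-2]
POP      -> []
PUSH 12  -> [12]
PUSH -6  -> [12, -6]
ADD      -> [6]
PUSH -8  -> [6, -8]
MUL      -> [-48]
POP      -> []
PUSH -11 -> [-11]
DUP      -> [-11, -11]
POP      -> [-11]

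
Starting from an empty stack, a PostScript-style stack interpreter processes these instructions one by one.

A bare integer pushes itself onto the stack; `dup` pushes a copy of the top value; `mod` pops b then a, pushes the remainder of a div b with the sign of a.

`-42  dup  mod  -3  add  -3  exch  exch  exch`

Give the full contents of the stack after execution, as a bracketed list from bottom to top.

-42  → [-42]
dup  → [-42, -42]
mod  → [0]
-3   → [0, -3]
add  → [-3]
-3   → [-3, -3]
exch → [-3, -3]
exch → [-3, -3]
exch → [-3, -3]

[-3, -3]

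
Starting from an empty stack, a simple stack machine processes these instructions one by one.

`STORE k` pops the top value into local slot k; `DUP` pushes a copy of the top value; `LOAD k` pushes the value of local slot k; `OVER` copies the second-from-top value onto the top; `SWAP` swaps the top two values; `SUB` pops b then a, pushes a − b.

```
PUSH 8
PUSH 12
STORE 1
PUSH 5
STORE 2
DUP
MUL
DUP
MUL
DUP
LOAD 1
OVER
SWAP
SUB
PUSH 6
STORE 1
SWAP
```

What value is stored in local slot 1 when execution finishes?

PUSH 8  -> [8]
PUSH 12 -> [8, 12]
STORE 1 -> [8]
PUSH 5  -> [8, 5]
STORE 2 -> [8]
DUP     -> [8, 8]
MUL     -> [64]
DUP     -> [64, 64]
MUL     -> [4096]
DUP     -> [4096, 4096]
LOAD 1  -> [4096, 4096, 12]
OVER    -> [4096, 4096, 12, 4096]
SWAP    -> [4096, 4096, 4096, 12]
SUB     -> [4096, 4096, 4084]
PUSH 6  -> [4096, 4096, 4084, 6]
STORE 1 -> [4096, 4096, 4084]
SWAP    -> [4096, 4084, 4096]

6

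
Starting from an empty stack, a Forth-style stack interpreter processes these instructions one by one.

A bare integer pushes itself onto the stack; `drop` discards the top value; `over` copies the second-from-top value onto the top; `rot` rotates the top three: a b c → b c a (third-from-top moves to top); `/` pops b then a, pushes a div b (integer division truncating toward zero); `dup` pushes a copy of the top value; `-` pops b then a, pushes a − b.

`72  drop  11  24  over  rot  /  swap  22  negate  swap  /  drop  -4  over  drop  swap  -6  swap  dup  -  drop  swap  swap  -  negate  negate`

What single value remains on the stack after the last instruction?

72     : 72
drop   : (empty)
11     : 11
24     : 11 24
over   : 11 24 11
rot    : 24 11 11
/      : 24 1
swap   : 1 24
22     : 1 24 22
negate : 1 24 -22
swap   : 1 -22 24
/      : 1 0
drop   : 1
-4     : 1 -4
over   : 1 -4 1
drop   : 1 -4
swap   : -4 1
-6     : -4 1 -6
swap   : -4 -6 1
dup    : -4 -6 1 1
-      : -4 -6 0
drop   : -4 -6
swap   : -6 -4
swap   : -4 -6
-      : 2
negate : -2
negate : 2

2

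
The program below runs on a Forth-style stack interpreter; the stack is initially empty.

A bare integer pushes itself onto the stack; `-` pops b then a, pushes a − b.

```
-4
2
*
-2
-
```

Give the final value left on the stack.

-4  [-4]
2   [-4, 2]
*   [-8]
-2  [-8, -2]
-   [-6]

-6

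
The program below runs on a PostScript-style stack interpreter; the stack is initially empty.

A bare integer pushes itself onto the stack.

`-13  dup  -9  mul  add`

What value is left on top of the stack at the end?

104

-13 -> -13
dup -> -13 -13
-9  -> -13 -13 -9
mul -> -13 117
add -> 104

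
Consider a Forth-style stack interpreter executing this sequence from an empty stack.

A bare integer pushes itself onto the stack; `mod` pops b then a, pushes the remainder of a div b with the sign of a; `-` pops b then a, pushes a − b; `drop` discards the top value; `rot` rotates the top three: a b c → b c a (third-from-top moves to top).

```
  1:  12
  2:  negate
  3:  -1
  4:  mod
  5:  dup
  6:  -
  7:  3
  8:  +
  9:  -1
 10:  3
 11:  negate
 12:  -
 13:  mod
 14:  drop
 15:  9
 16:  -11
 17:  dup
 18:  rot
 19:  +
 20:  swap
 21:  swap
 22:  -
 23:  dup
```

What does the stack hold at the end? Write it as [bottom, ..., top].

[-9, -9]

12      [12]
negate  [-12]
-1      [-12, -1]
mod     [0]
dup     [0, 0]
-       [0]
3       [0, 3]
+       [3]
-1      [3, -1]
3       [3, -1, 3]
negate  [3, -1, -3]
-       [3, 2]
mod     [1]
drop    []
9       [9]
-11     [9, -11]
dup     [9, -11, -11]
rot     [-11, -11, 9]
+       [-11, -2]
swap    [-2, -11]
swap    [-11, -2]
-       [-9]
dup     [-9, -9]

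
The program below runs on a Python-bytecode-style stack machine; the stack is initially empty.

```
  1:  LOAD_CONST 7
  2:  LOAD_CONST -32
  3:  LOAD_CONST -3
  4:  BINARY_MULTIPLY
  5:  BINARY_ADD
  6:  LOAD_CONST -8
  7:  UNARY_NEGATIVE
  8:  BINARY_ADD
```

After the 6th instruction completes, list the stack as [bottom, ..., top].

LOAD_CONST 7    : [7]
LOAD_CONST -32  : [7, -32]
LOAD_CONST -3   : [7, -32, -3]
BINARY_MULTIPLY : [7, 96]
BINARY_ADD      : [103]
LOAD_CONST -8   : [103, -8]

[103, -8]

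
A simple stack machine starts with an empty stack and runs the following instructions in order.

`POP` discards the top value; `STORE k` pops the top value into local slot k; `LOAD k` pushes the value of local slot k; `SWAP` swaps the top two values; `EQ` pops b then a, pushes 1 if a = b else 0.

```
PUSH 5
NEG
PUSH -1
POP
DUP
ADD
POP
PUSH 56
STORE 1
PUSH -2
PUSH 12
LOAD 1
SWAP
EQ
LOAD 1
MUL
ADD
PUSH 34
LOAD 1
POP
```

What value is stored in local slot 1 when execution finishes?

56

PUSH 5  → [5]
NEG     → [-5]
PUSH -1 → [-5, -1]
POP     → [-5]
DUP     → [-5, -5]
ADD     → [-10]
POP     → []
PUSH 56 → [56]
STORE 1 → []
PUSH -2 → [-2]
PUSH 12 → [-2, 12]
LOAD 1  → [-2, 12, 56]
SWAP    → [-2, 56, 12]
EQ      → [-2, 0]
LOAD 1  → [-2, 0, 56]
MUL     → [-2, 0]
ADD     → [-2]
PUSH 34 → [-2, 34]
LOAD 1  → [-2, 34, 56]
POP     → [-2, 34]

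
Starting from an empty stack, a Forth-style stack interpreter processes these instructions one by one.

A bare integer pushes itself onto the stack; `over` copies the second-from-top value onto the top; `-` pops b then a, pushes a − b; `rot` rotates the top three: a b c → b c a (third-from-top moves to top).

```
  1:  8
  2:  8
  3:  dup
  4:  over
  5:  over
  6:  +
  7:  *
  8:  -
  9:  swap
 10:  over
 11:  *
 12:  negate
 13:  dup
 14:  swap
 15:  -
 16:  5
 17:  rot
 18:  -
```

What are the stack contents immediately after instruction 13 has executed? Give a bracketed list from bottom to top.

8      → 8
8      → 8 8
dup    → 8 8 8
over   → 8 8 8 8
over   → 8 8 8 8 8
+      → 8 8 8 16
*      → 8 8 128
-      → 8 -120
swap   → -120 8
over   → -120 8 -120
*      → -120 -960
negate → -120 960
dup    → -120 960 960

[-120, 960, 960]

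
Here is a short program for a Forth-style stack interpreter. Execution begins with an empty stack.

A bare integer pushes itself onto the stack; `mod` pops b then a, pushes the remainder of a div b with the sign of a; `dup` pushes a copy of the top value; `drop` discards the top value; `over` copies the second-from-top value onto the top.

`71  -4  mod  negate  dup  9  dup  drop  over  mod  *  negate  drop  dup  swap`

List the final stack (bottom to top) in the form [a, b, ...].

[-3, -3]

71     → [71]
-4     → [71, -4]
mod    → [3]
negate → [-3]
dup    → [-3, -3]
9      → [-3, -3, 9]
dup    → [-3, -3, 9, 9]
drop   → [-3, -3, 9]
over   → [-3, -3, 9, -3]
mod    → [-3, -3, 0]
*      → [-3, 0]
negate → [-3, 0]
drop   → [-3]
dup    → [-3, -3]
swap   → [-3, -3]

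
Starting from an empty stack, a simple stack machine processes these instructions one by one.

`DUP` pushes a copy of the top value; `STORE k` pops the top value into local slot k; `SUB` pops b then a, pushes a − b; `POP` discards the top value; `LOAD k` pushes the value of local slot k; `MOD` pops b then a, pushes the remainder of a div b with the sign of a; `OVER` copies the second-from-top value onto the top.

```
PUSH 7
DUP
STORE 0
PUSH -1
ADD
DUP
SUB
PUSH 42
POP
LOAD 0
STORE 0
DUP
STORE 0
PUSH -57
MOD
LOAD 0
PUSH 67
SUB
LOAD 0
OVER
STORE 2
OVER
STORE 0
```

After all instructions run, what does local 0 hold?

-67

PUSH 7   → [7]
DUP      → [7, 7]
STORE 0  → [7]
PUSH -1  → [7, -1]
ADD      → [6]
DUP      → [6, 6]
SUB      → [0]
PUSH 42  → [0, 42]
POP      → [0]
LOAD 0   → [0, 7]
STORE 0  → [0]
DUP      → [0, 0]
STORE 0  → [0]
PUSH -57 → [0, -57]
MOD      → [0]
LOAD 0   → [0, 0]
PUSH 67  → [0, 0, 67]
SUB      → [0, -67]
LOAD 0   → [0, -67, 0]
OVER     → [0, -67, 0, -67]
STORE 2  → [0, -67, 0]
OVER     → [0, -67, 0, -67]
STORE 0  → [0, -67, 0]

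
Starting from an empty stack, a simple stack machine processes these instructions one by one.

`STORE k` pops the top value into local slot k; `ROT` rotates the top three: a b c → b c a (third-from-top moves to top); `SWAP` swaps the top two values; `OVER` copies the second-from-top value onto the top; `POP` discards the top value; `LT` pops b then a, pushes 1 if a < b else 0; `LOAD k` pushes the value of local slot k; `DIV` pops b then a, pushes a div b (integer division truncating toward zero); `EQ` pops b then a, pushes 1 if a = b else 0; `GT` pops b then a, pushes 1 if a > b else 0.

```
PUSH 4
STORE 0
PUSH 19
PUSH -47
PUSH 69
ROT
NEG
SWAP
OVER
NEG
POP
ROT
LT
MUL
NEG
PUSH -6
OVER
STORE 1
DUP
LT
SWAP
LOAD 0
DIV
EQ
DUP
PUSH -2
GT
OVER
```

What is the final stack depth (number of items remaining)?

PUSH 4    [4]
STORE 0   []
PUSH 19   [19]
PUSH -47  [19, -47]
PUSH 69   [19, -47, 69]
ROT       [-47, 69, 19]
NEG       [-47, 69, -19]
SWAP      [-47, -19, 69]
OVER      [-47, -19, 69, -19]
NEG       [-47, -19, 69, 19]
POP       [-47, -19, 69]
ROT       [-19, 69, -47]
LT        [-19, 0]
MUL       [0]
NEG       [0]
PUSH -6   [0, -6]
OVER      [0, -6, 0]
STORE 1   [0, -6]
DUP       [0, -6, -6]
LT        [0, 0]
SWAP      [0, 0]
LOAD 0    [0, 0, 4]
DIV       [0, 0]
EQ        [1]
DUP       [1, 1]
PUSH -2   [1, 1, -2]
GT        [1, 1]
OVER      [1, 1, 1]

3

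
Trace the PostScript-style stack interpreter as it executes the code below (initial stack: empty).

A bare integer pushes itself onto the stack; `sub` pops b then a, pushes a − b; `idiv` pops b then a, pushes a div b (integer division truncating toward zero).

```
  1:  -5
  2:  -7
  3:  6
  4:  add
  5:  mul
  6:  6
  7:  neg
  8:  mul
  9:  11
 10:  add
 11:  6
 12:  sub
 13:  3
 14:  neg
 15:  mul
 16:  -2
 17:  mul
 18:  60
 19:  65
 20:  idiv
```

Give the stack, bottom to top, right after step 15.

-5  -> [-5]
-7  -> [-5, -7]
6   -> [-5, -7, 6]
add -> [-5, -1]
mul -> [5]
6   -> [5, 6]
neg -> [5, -6]
mul -> [-30]
11  -> [-30, 11]
add -> [-19]
6   -> [-19, 6]
sub -> [-25]
3   -> [-25, 3]
neg -> [-25, -3]
mul -> [75]

[75]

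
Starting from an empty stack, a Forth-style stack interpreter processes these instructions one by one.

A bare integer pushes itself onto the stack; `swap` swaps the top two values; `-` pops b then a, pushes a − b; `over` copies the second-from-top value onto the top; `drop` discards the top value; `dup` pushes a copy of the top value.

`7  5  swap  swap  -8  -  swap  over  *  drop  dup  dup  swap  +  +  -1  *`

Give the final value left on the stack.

7    -> [7]
5    -> [7, 5]
swap -> [5, 7]
swap -> [7, 5]
-8   -> [7, 5, -8]
-    -> [7, 13]
swap -> [13, 7]
over -> [13, 7, 13]
*    -> [13, 91]
drop -> [13]
dup  -> [13, 13]
dup  -> [13, 13, 13]
swap -> [13, 13, 13]
+    -> [13, 26]
+    -> [39]
-1   -> [39, -1]
*    -> [-39]

-39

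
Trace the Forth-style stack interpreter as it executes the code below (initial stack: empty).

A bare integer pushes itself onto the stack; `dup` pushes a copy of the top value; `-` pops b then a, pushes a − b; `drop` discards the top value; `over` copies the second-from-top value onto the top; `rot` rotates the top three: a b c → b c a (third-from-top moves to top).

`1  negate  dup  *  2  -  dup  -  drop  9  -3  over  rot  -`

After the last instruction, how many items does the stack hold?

2

1      : 1
negate : -1
dup    : -1 -1
*      : 1
2      : 1 2
-      : -1
dup    : -1 -1
-      : 0
drop   : (empty)
9      : 9
-3     : 9 -3
over   : 9 -3 9
rot    : -3 9 9
-      : -3 0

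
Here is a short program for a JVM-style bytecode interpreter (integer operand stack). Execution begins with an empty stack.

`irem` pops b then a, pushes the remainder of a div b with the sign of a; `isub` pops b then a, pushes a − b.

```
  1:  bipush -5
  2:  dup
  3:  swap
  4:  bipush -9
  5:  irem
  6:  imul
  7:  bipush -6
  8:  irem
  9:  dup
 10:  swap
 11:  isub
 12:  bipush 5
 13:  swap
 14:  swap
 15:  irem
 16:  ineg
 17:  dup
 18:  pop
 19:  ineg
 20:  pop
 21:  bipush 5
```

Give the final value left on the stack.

5

bipush -5 : -5
dup       : -5 -5
swap      : -5 -5
bipush -9 : -5 -5 -9
irem      : -5 -5
imul      : 25
bipush -6 : 25 -6
irem      : 1
dup       : 1 1
swap      : 1 1
isub      : 0
bipush 5  : 0 5
swap      : 5 0
swap      : 0 5
irem      : 0
ineg      : 0
dup       : 0 0
pop       : 0
ineg      : 0
pop       : (empty)
bipush 5  : 5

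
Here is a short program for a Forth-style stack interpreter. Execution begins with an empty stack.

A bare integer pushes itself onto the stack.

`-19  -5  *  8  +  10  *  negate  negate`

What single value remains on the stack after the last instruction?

1030

-19     -19
-5      -19 -5
*       95
8       95 8
+       103
10      103 10
*       1030
negate  -1030
negate  1030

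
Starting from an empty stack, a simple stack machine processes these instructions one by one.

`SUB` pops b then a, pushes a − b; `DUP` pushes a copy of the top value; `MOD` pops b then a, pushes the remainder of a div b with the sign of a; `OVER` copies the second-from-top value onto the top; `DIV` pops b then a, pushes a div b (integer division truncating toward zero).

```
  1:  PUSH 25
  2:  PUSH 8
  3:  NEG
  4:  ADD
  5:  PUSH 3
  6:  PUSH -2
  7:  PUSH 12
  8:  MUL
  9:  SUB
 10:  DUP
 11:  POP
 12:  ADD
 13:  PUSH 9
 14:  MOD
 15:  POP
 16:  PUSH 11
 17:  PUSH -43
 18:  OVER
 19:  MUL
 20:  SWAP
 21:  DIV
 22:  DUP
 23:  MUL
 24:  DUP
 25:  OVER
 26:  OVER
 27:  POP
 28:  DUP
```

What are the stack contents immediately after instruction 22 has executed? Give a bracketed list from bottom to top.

PUSH 25  -> 25
PUSH 8   -> 25 8
NEG      -> 25 -8
ADD      -> 17
PUSH 3   -> 17 3
PUSH -2  -> 17 3 -2
PUSH 12  -> 17 3 -2 12
MUL      -> 17 3 -24
SUB      -> 17 27
DUP      -> 17 27 27
POP      -> 17 27
ADD      -> 44
PUSH 9   -> 44 9
MOD      -> 8
POP      -> (empty)
PUSH 11  -> 11
PUSH -43 -> 11 -43
OVER     -> 11 -43 11
MUL      -> 11 -473
SWAP     -> -473 11
DIV      -> -43
DUP      -> -43 -43

[-43, -43]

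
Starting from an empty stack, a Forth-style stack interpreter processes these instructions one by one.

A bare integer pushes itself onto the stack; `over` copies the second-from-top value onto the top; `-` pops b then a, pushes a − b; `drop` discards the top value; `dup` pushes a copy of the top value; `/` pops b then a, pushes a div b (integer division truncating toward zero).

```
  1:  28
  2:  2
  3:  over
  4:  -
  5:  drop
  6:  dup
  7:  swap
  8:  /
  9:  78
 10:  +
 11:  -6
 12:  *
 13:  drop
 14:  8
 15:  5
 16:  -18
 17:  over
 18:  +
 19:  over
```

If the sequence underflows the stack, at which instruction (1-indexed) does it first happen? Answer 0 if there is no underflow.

28   -> 28
2    -> 28 2
over -> 28 2 28
-    -> 28 -26
drop -> 28
dup  -> 28 28
swap -> 28 28
/    -> 1
78   -> 1 78
+    -> 79
-6   -> 79 -6
*    -> -474
drop -> (empty)
8    -> 8
5    -> 8 5
-18  -> 8 5 -18
over -> 8 5 -18 5
+    -> 8 5 -13
over -> 8 5 -13 5

0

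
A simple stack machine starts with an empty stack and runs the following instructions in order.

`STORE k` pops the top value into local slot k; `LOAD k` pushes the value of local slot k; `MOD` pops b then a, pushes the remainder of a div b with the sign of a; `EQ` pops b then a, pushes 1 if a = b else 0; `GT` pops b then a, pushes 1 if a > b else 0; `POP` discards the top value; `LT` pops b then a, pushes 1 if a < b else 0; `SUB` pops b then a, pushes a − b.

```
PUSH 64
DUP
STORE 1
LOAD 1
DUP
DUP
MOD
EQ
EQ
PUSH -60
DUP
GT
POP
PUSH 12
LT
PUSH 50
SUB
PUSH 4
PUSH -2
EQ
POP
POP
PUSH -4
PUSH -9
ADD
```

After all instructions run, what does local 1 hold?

64

PUSH 64  → [64]
DUP      → [64, 64]
STORE 1  → [64]
LOAD 1   → [64, 64]
DUP      → [64, 64, 64]
DUP      → [64, 64, 64, 64]
MOD      → [64, 64, 0]
EQ       → [64, 0]
EQ       → [0]
PUSH -60 → [0, -60]
DUP      → [0, -60, -60]
GT       → [0, 0]
POP      → [0]
PUSH 12  → [0, 12]
LT       → [1]
PUSH 50  → [1, 50]
SUB      → [-49]
PUSH 4   → [-49, 4]
PUSH -2  → [-49, 4, -2]
EQ       → [-49, 0]
POP      → [-49]
POP      → []
PUSH -4  → [-4]
PUSH -9  → [-4, -9]
ADD      → [-13]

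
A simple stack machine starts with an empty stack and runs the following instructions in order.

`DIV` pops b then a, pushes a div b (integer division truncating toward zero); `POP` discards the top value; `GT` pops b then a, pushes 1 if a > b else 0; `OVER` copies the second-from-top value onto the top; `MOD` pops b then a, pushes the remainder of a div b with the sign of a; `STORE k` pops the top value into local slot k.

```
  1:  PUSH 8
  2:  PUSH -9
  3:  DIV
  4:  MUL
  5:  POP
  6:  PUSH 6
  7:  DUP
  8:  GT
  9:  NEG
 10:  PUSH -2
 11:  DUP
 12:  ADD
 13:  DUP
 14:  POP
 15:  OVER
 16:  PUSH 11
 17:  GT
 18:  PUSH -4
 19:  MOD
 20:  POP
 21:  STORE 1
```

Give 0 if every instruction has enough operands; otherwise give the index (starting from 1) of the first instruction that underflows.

PUSH 8  -> [8]
PUSH -9 -> [8, -9]
DIV     -> [0]
MUL  — needs 2 operands, stack has 1 → underflow

4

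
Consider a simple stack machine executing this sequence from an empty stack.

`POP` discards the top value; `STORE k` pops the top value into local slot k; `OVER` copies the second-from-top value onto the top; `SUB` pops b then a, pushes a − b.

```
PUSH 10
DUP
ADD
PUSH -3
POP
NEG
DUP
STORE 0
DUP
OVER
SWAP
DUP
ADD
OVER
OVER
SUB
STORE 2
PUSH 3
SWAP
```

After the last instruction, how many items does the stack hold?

4

PUSH 10 -> [10]
DUP     -> [10, 10]
ADD     -> [20]
PUSH -3 -> [20, -3]
POP     -> [20]
NEG     -> [-20]
DUP     -> [-20, -20]
STORE 0 -> [-20]
DUP     -> [-20, -20]
OVER    -> [-20, -20, -20]
SWAP    -> [-20, -20, -20]
DUP     -> [-20, -20, -20, -20]
ADD     -> [-20, -20, -40]
OVER    -> [-20, -20, -40, -20]
OVER    -> [-20, -20, -40, -20, -40]
SUB     -> [-20, -20, -40, 20]
STORE 2 -> [-20, -20, -40]
PUSH 3  -> [-20, -20, -40, 3]
SWAP    -> [-20, -20, 3, -40]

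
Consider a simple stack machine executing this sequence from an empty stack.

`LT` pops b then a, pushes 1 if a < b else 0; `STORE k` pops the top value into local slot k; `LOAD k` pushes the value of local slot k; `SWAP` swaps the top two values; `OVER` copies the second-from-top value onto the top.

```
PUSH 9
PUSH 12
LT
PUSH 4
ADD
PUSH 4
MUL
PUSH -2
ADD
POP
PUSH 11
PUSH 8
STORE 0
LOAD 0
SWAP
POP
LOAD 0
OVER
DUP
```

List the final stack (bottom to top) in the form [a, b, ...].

PUSH 9  -> [9]
PUSH 12 -> [9, 12]
LT      -> [1]
PUSH 4  -> [1, 4]
ADD     -> [5]
PUSH 4  -> [5, 4]
MUL     -> [20]
PUSH -2 -> [20, -2]
ADD     -> [18]
POP     -> []
PUSH 11 -> [11]
PUSH 8  -> [11, 8]
STORE 0 -> [11]
LOAD 0  -> [11, 8]
SWAP    -> [8, 11]
POP     -> [8]
LOAD 0  -> [8, 8]
OVER    -> [8, 8, 8]
DUP     -> [8, 8, 8, 8]

[8, 8, 8, 8]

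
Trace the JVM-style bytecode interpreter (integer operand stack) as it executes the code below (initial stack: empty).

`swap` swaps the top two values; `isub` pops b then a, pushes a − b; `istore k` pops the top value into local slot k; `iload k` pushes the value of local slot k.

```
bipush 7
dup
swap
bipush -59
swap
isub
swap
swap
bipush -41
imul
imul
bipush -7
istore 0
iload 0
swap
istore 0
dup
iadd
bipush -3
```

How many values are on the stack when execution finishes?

2

bipush 7   → 7
dup        → 7 7
swap       → 7 7
bipush -59 → 7 7 -59
swap       → 7 -59 7
isub       → 7 -66
swap       → -66 7
swap       → 7 -66
bipush -41 → 7 -66 -41
imul       → 7 2706
imul       → 18942
bipush -7  → 18942 -7
istore 0   → 18942
iload 0    → 18942 -7
swap       → -7 18942
istore 0   → -7
dup        → -7 -7
iadd       → -14
bipush -3  → -14 -3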